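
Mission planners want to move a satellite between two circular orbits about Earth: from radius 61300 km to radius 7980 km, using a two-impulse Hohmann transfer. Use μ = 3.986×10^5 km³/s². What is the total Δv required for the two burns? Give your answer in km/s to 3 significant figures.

Semi-major axis of the transfer orbit: a_t = (61300 + 7980)/2 = 34640 km.
At r₁ the circular-orbit speed is v₁ = √(μ/r₁) = 2.550 km/s.
On the transfer ellipse at r₁, vis-viva equation gives v_a = √[μ(2/r₁ − 1/a_t)] = 1.224 km/s.
First burn Δv₁ = |v_a − v₁| = 1.326 km/s.
At r₂, v₂ = √(μ/r₂) = 7.068 km/s.
Transfer-orbit speed at r₂: v_p = √[μ(2/r₂ − 1/a_t)] = 9.402 km/s.
Second burn Δv₂ = |v₂ − v_p| = 2.334 km/s.
Δv = Δv₁ + Δv₂ = 1.326 + 2.334 = 3.660 km/s.

Δv = 3.66 km/s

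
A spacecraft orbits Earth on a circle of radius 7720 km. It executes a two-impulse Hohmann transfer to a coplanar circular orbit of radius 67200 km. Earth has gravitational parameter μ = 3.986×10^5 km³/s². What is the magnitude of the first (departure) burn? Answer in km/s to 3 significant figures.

The Hohmann ellipse has a_t = (r₁ + r₂)/2 = 37460 km.
On the circular orbit at r = 7720 km, v_c = √(μ/r) = 7.1855 km/s.
Vis-viva on the transfer ellipse at r = 7720 km gives v_t = √[μ(2/r − 1/a_t)] = 9.6241 km/s.
Δv₁ = |v_t − v_c| = |9.6241 − 7.1855| = 2.439 km/s.

Δv₁ = 2.44 km/s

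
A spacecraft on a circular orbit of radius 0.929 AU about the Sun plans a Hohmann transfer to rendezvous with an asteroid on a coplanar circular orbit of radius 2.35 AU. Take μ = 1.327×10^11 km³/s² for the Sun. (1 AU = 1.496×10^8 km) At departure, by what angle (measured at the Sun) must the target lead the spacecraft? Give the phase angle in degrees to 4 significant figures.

In km: r₁ = 0.929 × 1.496×10^8 = 1.389784×10^8 km; r₂ = 2.35 × 1.496×10^8 = 3.5156×10^8 km.
Transfer-ellipse semi-major axis a_t = (r₁ + r₂)/2 = (1.389784×10^8 + 3.5156×10^8)/2 = 2.452692×10^8 km.
The half-period of the transfer ellipse is t = π√(a_t³/μ) = 3.3127×10^7 s.
The target's mean motion on its circular orbit is ω₂ = √(μ/r₂³) = 5.5263×10^-8 rad/s.
Angle swept by the target during transfer: ω₂·t = 1.8307 rad = 104.89°.
Arrival is 180° from departure on the ellipse, so φ = 180° − 104.89° = 75.11°.

φ = 75.11°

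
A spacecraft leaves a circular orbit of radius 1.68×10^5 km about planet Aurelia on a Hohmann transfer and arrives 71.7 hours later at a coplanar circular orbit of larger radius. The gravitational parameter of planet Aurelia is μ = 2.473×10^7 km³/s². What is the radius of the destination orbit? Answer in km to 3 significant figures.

Transfer time t = 71.7 hours = 2.5812×10^5 s, and t = π√(a_t³/μ).
So a_t = (μ t²/π²)^(1/3) = (2.473×10^7 × (2.5812×10^5)² / π²)^(1/3) = 5.5062×10^5 km.
Since a_t = (r₁ + r₂)/2, r₂ = 2a_t − r₁ = 2×5.5062×10^5 − 1.680×10^5 = 9.3324×10^5 km.

r₂ = 9.33×10^5 km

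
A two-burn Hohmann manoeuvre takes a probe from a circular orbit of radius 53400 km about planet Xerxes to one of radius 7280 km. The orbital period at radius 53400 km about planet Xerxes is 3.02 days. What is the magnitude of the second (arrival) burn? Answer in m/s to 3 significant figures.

Δv₂ = 1140 m/s

From Kepler's third law T² = 4π²r³/μ at r = 53400 km, T = 3.02 days = 3.02 × 86400 s = 2.60928×10^5 s: μ = 4π²r³/T² = 88296.2 km³/s².
Semi-major axis of the transfer orbit: a_t = (53400 + 7280)/2 = 30340 km.
Circular speed at r = 7280 km: v_c = √(μ/r) = 3.4826 km/s.
Vis-viva on the transfer ellipse at r = 7280 km gives v_t = √[μ(2/r − 1/a_t)] = 4.6203 km/s.
Δv₂ = |v_t − v_c| = |4.6203 − 3.4826| = 1.138 km/s.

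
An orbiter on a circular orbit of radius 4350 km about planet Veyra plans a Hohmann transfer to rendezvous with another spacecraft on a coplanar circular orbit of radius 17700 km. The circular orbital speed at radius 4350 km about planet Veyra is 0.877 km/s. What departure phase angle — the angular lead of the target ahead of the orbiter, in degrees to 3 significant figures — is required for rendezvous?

From the circular-orbit relation v² = μ/r at r = 4350 km: μ = v²r = (0.877)² × 4350 = 3345.71 km³/s².
Semi-major axis of the transfer orbit: a_t = (4350 + 17700)/2 = 11025 km.
Transfer time t = π√(a_t³/μ) = 62874 s.
Target angular speed ω₂ = √(μ/r₂³) = 2.4563×10^-5 rad/s.
Angle swept by the target during transfer: ω₂·t = 1.5444 rad = 88.49°.
The orbiter traverses 180° on the transfer ellipse, so the target must lead by 180° − 88.49° = 91.5°.

φ = 91.5°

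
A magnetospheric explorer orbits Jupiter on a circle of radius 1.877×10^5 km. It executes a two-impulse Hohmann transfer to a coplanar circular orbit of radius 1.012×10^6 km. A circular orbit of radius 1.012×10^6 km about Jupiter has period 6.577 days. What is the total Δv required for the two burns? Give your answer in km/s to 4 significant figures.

Δv = 12.70 km/s

From Kepler's third law T² = 4π²r³/μ at r = 1.012×10^6 km, T = 6.577 days = 6.577 × 86400 s = 5.682528×10^5 s: μ = 4π²r³/T² = 1.26712×10^8 km³/s².
The Hohmann ellipse has a_t = (r₁ + r₂)/2 = 5.9985×10^5 km.
At r₁ the circular-orbit speed is v₁ = √(μ/r₁) = 25.982 km/s.
Transfer-orbit speed at r₁ (v² = μ(2/r − 1/a)): v_p = √[μ(2/r₁ − 1/a_t)] = 33.748 km/s.
First burn Δv₁ = |v_p − v₁| = 7.766 km/s.
At r₂, v₂ = √(μ/r₂) = 11.1897 km/s.
Transfer-orbit speed at r₂: v_a = √[μ(2/r₂ − 1/a_t)] = 6.25936 km/s.
Second burn Δv₂ = |v₂ − v_a| = 4.930 km/s.
Δv = Δv₁ + Δv₂ = 7.766 + 4.930 = 12.70 km/s.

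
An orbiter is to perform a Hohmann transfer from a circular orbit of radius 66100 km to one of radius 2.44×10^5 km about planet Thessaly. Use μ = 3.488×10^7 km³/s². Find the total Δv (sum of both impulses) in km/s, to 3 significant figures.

Δv = 10.0 km/s

Transfer-ellipse semi-major axis a_t = (r₁ + r₂)/2 = (66100 + 2.440×10^5)/2 = 1.5505×10^5 km.
Circular speed at r₁: v₁ = √(μ/r₁) = √(3.488×10^7/66100) = 22.97140 km/s.
Transfer-orbit speed at r₁ (vis-viva): v_p = √[μ(2/r₁ − 1/a_t)] = 28.81685 km/s.
First burn Δv₁ = |v_p − v₁| = 5.845 km/s.
Circular speed at r₂: v₂ = √(μ/r₂) = 11.9562 km/s.
Transfer-orbit speed at r₂: v_a = √[μ(2/r₂ − 1/a_t)] = 7.80653 km/s.
Second burn Δv₂ = |v₂ − v_a| = 4.150 km/s.
Δv = Δv₁ + Δv₂ = 5.845 + 4.150 = 9.995 km/s.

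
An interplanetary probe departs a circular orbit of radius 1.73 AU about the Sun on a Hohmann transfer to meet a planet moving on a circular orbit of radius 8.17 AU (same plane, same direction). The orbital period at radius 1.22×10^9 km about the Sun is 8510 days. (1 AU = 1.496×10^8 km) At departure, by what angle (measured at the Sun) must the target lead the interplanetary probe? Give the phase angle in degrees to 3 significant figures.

From Kepler's third law T² = 4π²r³/μ at r = 1.22×10^9 km, T = 8510 days = 8510 × 86400 s = 7.35264×10^8 s: μ = 4π²r³/T² = 1.32603×10^11 km³/s².
In km: r₁ = 1.73 × 1.496×10^8 = 2.58808×10^8 km; r₂ = 8.17 × 1.496×10^8 = 1.222232×10^9 km.
Transfer-ellipse semi-major axis a_t = (r₁ + r₂)/2 = (2.58808×10^8 + 1.222232×10^9)/2 = 7.4052×10^8 km.
Transfer time t = π√(a_t³/μ) = 1.7385×10^8 s.
Target angular speed ω₂ = √(μ/r₂³) = 8.5221×10^-9 rad/s.
Angle swept by the target during transfer: ω₂·t = 1.4816 rad = 84.89°.
Arrival is 180° from departure on the ellipse, so φ = 180° − 84.89° = 95.1°.

φ = 95.1°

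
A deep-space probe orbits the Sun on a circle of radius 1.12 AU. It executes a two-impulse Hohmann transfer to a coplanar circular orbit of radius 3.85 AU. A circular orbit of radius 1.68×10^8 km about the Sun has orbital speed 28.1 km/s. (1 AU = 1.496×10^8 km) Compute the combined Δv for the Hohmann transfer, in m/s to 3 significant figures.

From the circular-orbit relation v² = μ/r at r = 1.68×10^8 km: μ = v²r = (28.1)² × 1.68×10^8 = 1.32654×10^11 km³/s².
In km: r₁ = 1.12 × 1.496×10^8 = 1.67552×10^8 km; r₂ = 3.85 × 1.496×10^8 = 5.7596×10^8 km.
The Hohmann ellipse has a_t = (r₁ + r₂)/2 = 3.71756×10^8 km.
Circular speed at r₁: v₁ = √(μ/r₁) = √(1.32654×10^11/1.67552×10^8) = 28.138 km/s.
Transfer-orbit speed at r₁ (vis-viva): v_p = √[μ(2/r₁ − 1/a_t)] = 35.023 km/s.
First burn Δv₁ = |v_p − v₁| = 6.885 km/s.
At r₂, v₂ = √(μ/r₂) = 15.1763 km/s.
Transfer-orbit speed at r₂: v_a = √[μ(2/r₂ − 1/a_t)] = 10.1885 km/s.
Second burn Δv₂ = |v₂ − v_a| = 4.988 km/s.
Δv = Δv₁ + Δv₂ = 6.885 + 4.988 = 11.87 km/s.

Δv = 11900 m/s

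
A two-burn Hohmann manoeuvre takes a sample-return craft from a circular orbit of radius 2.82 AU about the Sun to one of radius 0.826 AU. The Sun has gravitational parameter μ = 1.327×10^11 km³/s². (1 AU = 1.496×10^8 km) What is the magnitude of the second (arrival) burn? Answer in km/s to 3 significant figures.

Δv₂ = 7.99 km/s

In km: r₁ = 2.82 × 1.496×10^8 = 4.21872×10^8 km; r₂ = 0.826 × 1.496×10^8 = 1.235696×10^8 km.
Transfer-ellipse semi-major axis a_t = (r₁ + r₂)/2 = (4.21872×10^8 + 1.235696×10^8)/2 = 2.727208×10^8 km.
Circular speed at r = 1.235696×10^8 km: v_c = √(μ/r) = 32.770 km/s.
Vis-viva on the transfer ellipse at r = 1.235696×10^8 km gives v_t = √[μ(2/r − 1/a_t)] = 40.758 km/s.
Δv₂ = |v_t − v_c| = |40.758 − 32.770| = 7.988 km/s.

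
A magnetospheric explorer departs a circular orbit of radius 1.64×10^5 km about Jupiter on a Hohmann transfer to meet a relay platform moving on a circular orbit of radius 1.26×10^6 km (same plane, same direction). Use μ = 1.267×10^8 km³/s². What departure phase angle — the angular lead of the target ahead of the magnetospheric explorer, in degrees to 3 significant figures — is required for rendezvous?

φ = 104°

The Hohmann ellipse has a_t = (r₁ + r₂)/2 = 7.120×10^5 km.
The half-period of the transfer ellipse is t = π√(a_t³/μ) = 1.6768×10^5 s.
Target angular speed ω₂ = √(μ/r₂³) = 7.9585×10^-6 rad/s.
Angle swept by the target during transfer: ω₂·t = 1.3345 rad = 76.46°.
The magnetospheric explorer traverses 180° on the transfer ellipse, so the target must lead by 180° − 76.46° = 104°.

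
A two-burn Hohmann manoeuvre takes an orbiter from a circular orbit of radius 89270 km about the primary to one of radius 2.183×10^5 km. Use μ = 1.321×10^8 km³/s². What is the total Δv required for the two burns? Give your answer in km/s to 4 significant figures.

Transfer-ellipse semi-major axis a_t = (r₁ + r₂)/2 = (89270 + 2.183×10^5)/2 = 1.53785×10^5 km.
Circular speed at r₁: v₁ = √(μ/r₁) = √(1.321×10^8/89270) = 38.468 km/s.
On the transfer ellipse at r₁, vis-viva gives v_p = √[μ(2/r₁ − 1/a_t)] = 45.832 km/s.
First burn Δv₁ = |v_p − v₁| = 7.364 km/s.
At r₂, v₂ = √(μ/r₂) = 24.599 km/s.
Transfer-orbit speed at r₂: v_a = √[μ(2/r₂ − 1/a_t)] = 18.742 km/s.
Second burn Δv₂ = |v₂ − v_a| = 5.857 km/s.
Δv = Δv₁ + Δv₂ = 7.364 + 5.857 = 13.22 km/s.

Δv = 13.22 km/s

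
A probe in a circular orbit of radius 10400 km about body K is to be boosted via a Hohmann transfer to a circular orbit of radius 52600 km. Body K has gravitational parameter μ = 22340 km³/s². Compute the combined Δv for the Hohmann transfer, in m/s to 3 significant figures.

Transfer-ellipse semi-major axis a_t = (r₁ + r₂)/2 = (10400 + 52600)/2 = 31500 km.
At r₁ the circular-orbit speed is v₁ = √(μ/r₁) = 1.4656 km/s.
Transfer-orbit speed at r₁ (vis-viva equation): v_p = √[μ(2/r₁ − 1/a_t)] = 1.8939 km/s.
First burn Δv₁ = |v_p − v₁| = 0.4283 km/s.
Circular speed at r₂: v₂ = √(μ/r₂) = 0.6517 km/s.
Transfer-orbit speed at r₂: v_a = √[μ(2/r₂ − 1/a_t)] = 0.3745 km/s.
Second burn Δv₂ = |v₂ − v_a| = 0.2772 km/s.
Δv = Δv₁ + Δv₂ = 0.4283 + 0.2772 = 0.7055 km/s.

Δv = 706 m/s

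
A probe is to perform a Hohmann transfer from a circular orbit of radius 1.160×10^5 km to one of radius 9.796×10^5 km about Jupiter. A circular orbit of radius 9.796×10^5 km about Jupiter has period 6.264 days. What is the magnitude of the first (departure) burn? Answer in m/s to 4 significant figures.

Δv₁ = 11150 m/s

From Kepler's third law T² = 4π²r³/μ at r = 9.796×10^5 km, T = 6.264 days = 6.264 × 86400 s = 5.412096×10^5 s: μ = 4π²r³/T² = 1.26700×10^8 km³/s².
The Hohmann ellipse has a_t = (r₁ + r₂)/2 = 5.478×10^5 km.
Circular speed at r = 1.160×10^5 km: v_c = √(μ/r) = 33.049 km/s.
Transfer-orbit speed at the same r (vis-viva, a = a_t): v_t = √[μ(2/r − 1/a_t)] = 44.195 km/s.
Δv₁ = |v_t − v_c| = |44.195 − 33.049| = 11.15 km/s.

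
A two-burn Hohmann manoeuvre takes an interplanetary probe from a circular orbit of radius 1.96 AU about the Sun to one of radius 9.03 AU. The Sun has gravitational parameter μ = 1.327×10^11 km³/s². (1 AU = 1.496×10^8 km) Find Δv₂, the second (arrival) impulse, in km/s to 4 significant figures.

Δv₂ = 3.992 km/s

In km: r₁ = 1.96 × 1.496×10^8 = 2.93216×10^8 km; r₂ = 9.03 × 1.496×10^8 = 1.350888×10^9 km.
Transfer-ellipse semi-major axis a_t = (r₁ + r₂)/2 = (2.93216×10^8 + 1.350888×10^9)/2 = 8.22052×10^8 km.
Circular speed at r = 1.350888×10^9 km: v_c = √(μ/r) = 9.911 km/s.
Vis-viva on the transfer ellipse at r = 1.350888×10^9 km gives v_t = √[μ(2/r − 1/a_t)] = 5.919 km/s.
Δv₂ = |v_t − v_c| = |5.919 − 9.911| = 3.992 km/s.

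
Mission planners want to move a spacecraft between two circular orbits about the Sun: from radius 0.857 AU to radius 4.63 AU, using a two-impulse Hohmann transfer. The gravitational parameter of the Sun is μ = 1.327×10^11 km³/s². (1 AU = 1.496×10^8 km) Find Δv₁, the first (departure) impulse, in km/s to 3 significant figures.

In km: r₁ = 0.857 × 1.496×10^8 = 1.282072×10^8 km; r₂ = 4.63 × 1.496×10^8 = 6.92648×10^8 km.
Transfer-ellipse semi-major axis a_t = (r₁ + r₂)/2 = (1.282072×10^8 + 6.92648×10^8)/2 = 4.104276×10^8 km.
On the circular orbit at r = 1.282072×10^8 km, v_c = √(μ/r) = 32.172 km/s.
Transfer-orbit speed at the same r (vis-viva, a = a_t): v_t = √[μ(2/r − 1/a_t)] = 41.794 km/s.
Δv₁ = |v_t − v_c| = |41.794 − 32.172| = 9.622 km/s.

Δv₁ = 9.62 km/s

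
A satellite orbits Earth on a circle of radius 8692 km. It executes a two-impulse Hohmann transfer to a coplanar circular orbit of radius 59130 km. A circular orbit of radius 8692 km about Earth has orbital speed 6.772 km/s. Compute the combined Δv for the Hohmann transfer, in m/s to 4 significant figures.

Δv = 3452 m/s

From the circular-orbit relation v² = μ/r at r = 8692 km: μ = v²r = (6.772)² × 8692 = 3.98615×10^5 km³/s².
Transfer-ellipse semi-major axis a_t = (r₁ + r₂)/2 = (8692 + 59130)/2 = 33911 km.
Circular speed at r₁: v₁ = √(μ/r₁) = √(3.98615×10^5/8692) = 6.772 km/s.
Transfer-orbit speed at r₁ (vis-viva): v_p = √[μ(2/r₁ − 1/a_t)] = 8.942 km/s.
First burn Δv₁ = |v_p − v₁| = 2.170 km/s.
Circular speed at r₂: v₂ = √(μ/r₂) = 2.5964 km/s.
Transfer-orbit speed at r₂: v_a = √[μ(2/r₂ − 1/a_t)] = 1.3145 km/s.
Second burn Δv₂ = |v₂ − v_a| = 1.282 km/s.
Δv = Δv₁ + Δv₂ = 2.170 + 1.282 = 3.452 km/s.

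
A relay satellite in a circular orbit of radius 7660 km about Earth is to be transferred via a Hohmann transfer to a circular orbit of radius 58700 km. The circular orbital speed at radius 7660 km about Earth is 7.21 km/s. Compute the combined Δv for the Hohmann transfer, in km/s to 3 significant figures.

Δv = 3.73 km/s

From the circular-orbit relation v² = μ/r at r = 7660 km: μ = v²r = (7.21)² × 7660 = 3.98198×10^5 km³/s².
The Hohmann ellipse has a_t = (r₁ + r₂)/2 = 33180 km.
At r₁ the circular-orbit speed is v₁ = √(μ/r₁) = 7.210 km/s.
Transfer-orbit speed at r₁ (vis-viva): v_p = √[μ(2/r₁ − 1/a_t)] = 9.590 km/s.
First burn Δv₁ = |v_p − v₁| = 2.380 km/s.
Circular speed at r₂: v₂ = √(μ/r₂) = 2.6045 km/s.
Transfer-orbit speed at r₂: v_a = √[μ(2/r₂ − 1/a_t)] = 1.2514 km/s.
Second burn Δv₂ = |v₂ − v_a| = 1.353 km/s.
Δv = Δv₁ + Δv₂ = 2.380 + 1.353 = 3.733 km/s.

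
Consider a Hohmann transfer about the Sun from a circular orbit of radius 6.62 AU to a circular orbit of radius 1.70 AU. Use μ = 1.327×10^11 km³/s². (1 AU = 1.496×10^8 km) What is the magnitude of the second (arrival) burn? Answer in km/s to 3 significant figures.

In km: r₁ = 6.62 × 1.496×10^8 = 9.90352×10^8 km; r₂ = 1.70 × 1.496×10^8 = 2.5432×10^8 km.
Transfer-ellipse semi-major axis a_t = (r₁ + r₂)/2 = (9.90352×10^8 + 2.5432×10^8)/2 = 6.22336×10^8 km.
Circular speed at r = 2.5432×10^8 km: v_c = √(μ/r) = 22.843 km/s.
Vis-viva on the transfer ellipse at r = 2.5432×10^8 km gives v_t = √[μ(2/r − 1/a_t)] = 28.816 km/s.
Δv₂ = |v_t − v_c| = |28.816 − 22.843| = 5.973 km/s.

Δv₂ = 5.97 km/s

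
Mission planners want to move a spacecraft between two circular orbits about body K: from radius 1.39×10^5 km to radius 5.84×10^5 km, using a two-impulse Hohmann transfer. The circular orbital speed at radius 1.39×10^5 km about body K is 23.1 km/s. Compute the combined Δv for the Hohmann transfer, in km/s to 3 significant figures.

Δv = 10.5 km/s

From the circular-orbit relation v² = μ/r at r = 1.39×10^5 km: μ = v²r = (23.1)² × 1.39×10^5 = 7.41718×10^7 km³/s².
Transfer-ellipse semi-major axis a_t = (r₁ + r₂)/2 = (1.390×10^5 + 5.840×10^5)/2 = 3.615×10^5 km.
At r₁ the circular-orbit speed is v₁ = √(μ/r₁) = 23.100 km/s.
Transfer-orbit speed at r₁ (vis-viva equation): v_p = √[μ(2/r₁ − 1/a_t)] = 29.361 km/s.
First burn Δv₁ = |v_p − v₁| = 6.261 km/s.
Circular speed at r₂: v₂ = √(μ/r₂) = 11.27 km/s.
Transfer-orbit speed at r₂: v_a = √[μ(2/r₂ − 1/a_t)] = 6.988 km/s.
Second burn Δv₂ = |v₂ − v_a| = 4.282 km/s.
Total Δv = Δv₁ + Δv₂ = 10.54 km/s.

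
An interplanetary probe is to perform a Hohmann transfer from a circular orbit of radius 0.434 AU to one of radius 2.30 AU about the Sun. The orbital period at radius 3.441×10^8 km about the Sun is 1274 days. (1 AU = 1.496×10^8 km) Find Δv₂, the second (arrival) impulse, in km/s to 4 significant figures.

From Kepler's third law T² = 4π²r³/μ at r = 3.441×10^8 km, T = 1274 days = 1274 × 86400 s = 1.100736×10^8 s: μ = 4π²r³/T² = 1.32754×10^11 km³/s².
In km: r₁ = 0.434 × 1.496×10^8 = 6.49264×10^7 km; r₂ = 2.30 × 1.496×10^8 = 3.4408×10^8 km.
Semi-major axis of the transfer orbit: a_t = (6.49264×10^7 + 3.4408×10^8)/2 = 2.045032×10^8 km.
On the circular orbit at r = 3.4408×10^8 km, v_c = √(μ/r) = 19.6424 km/s.
Vis-viva on the transfer ellipse at r = 3.4408×10^8 km gives v_t = √[μ(2/r − 1/a_t)] = 11.0676 km/s.
Δv₂ = |v_t − v_c| = |11.0676 − 19.6424| = 8.575 km/s.

Δv₂ = 8.575 km/s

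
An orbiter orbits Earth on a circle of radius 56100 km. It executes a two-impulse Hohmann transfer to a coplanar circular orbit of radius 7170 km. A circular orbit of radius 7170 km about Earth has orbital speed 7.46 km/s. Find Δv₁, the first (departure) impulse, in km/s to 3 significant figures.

From the circular-orbit relation v² = μ/r at r = 7170 km: μ = v²r = (7.46)² × 7170 = 3.99022×10^5 km³/s².
Transfer-ellipse semi-major axis a_t = (r₁ + r₂)/2 = (56100 + 7170)/2 = 31635 km.
On the circular orbit at r = 56100 km, v_c = √(μ/r) = 2.667 km/s.
Transfer-orbit speed at the same r (vis-viva, a = a_t): v_t = √[μ(2/r − 1/a_t)] = 1.270 km/s.
Δv₁ = |v_t − v_c| = |1.270 − 2.667| = 1.397 km/s.

Δv₁ = 1.40 km/s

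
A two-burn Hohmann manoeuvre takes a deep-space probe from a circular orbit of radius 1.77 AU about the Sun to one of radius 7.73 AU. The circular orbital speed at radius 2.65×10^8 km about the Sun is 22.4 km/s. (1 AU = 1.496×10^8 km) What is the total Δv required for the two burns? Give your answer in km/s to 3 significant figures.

Δv = 10.4 km/s

From the circular-orbit relation v² = μ/r at r = 2.65×10^8 km: μ = v²r = (22.4)² × 2.65×10^8 = 1.32966×10^11 km³/s².
In km: r₁ = 1.77 × 1.496×10^8 = 2.64792×10^8 km; r₂ = 7.73 × 1.496×10^8 = 1.156408×10^9 km.
Semi-major axis of the transfer orbit: a_t = (2.64792×10^8 + 1.156408×10^9)/2 = 7.106×10^8 km.
At r₁ the circular-orbit speed is v₁ = √(μ/r₁) = 22.408796 km/s.
Transfer-orbit speed at r₁ (v² = μ(2/r − 1/a)): v_p = √[μ(2/r₁ − 1/a_t)] = 28.586532 km/s.
First burn Δv₁ = |v_p − v₁| = 6.17774 km/s.
Circular speed at r₂: v₂ = √(μ/r₂) = 10.72298 km/s.
Transfer-orbit speed at r₂: v_a = √[μ(2/r₂ − 1/a_t)] = 6.545687 km/s.
Second burn Δv₂ = |v₂ − v_a| = 4.17729 km/s.
Δv = Δv₁ + Δv₂ = 6.17774 + 4.17729 = 10.36 km/s.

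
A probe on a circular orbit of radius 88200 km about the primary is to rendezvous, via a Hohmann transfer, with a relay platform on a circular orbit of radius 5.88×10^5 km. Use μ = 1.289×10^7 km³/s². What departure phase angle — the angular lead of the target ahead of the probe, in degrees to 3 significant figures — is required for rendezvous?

Transfer-ellipse semi-major axis a_t = (r₁ + r₂)/2 = (88200 + 5.880×10^5)/2 = 3.381×10^5 km.
Transfer time t = π√(a_t³/μ) = 1.72025×10^5 s.
The target's mean motion on its circular orbit is ω₂ = √(μ/r₂³) = 7.96270×10^-6 rad/s.
Angle swept by the target during transfer: ω₂·t = 1.3698 rad = 78.48°.
The probe traverses 180° on the transfer ellipse, so the target must lead by 180° − 78.48° = 102°.

φ = 102°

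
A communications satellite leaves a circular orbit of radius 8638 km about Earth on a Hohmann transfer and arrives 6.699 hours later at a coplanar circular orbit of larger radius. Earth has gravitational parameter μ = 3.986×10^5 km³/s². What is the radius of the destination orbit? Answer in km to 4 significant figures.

r₂ = 48640 km

Transfer time t = 6.699 hours = 24116.4 s, and t = π√(a_t³/μ).
So a_t = (μ t²/π²)^(1/3) = (3.986×10^5 × (24116.4)² / π²)^(1/3) = 28639 km.
Since a_t = (r₁ + r₂)/2, r₂ = 2a_t − r₁ = 2×28639 − 8638 = 48640 km.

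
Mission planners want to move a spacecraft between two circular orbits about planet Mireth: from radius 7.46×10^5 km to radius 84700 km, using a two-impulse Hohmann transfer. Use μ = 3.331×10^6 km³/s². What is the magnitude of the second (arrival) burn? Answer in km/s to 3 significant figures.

The Hohmann ellipse has a_t = (r₁ + r₂)/2 = 4.1535×10^5 km.
Circular speed at r = 84700 km: v_c = √(μ/r) = 6.271 km/s.
Vis-viva on the transfer ellipse at r = 84700 km gives v_t = √[μ(2/r − 1/a_t)] = 8.404 km/s.
Δv₂ = |v_t − v_c| = |8.404 − 6.271| = 2.133 km/s.

Δv₂ = 2.13 km/s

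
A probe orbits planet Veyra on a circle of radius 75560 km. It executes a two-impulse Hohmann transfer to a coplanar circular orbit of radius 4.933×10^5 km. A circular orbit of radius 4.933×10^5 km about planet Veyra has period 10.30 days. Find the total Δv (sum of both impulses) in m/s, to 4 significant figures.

From Kepler's third law T² = 4π²r³/μ at r = 4.933×10^5 km, T = 10.30 days = 10.30 × 86400 s = 8.8992×10^5 s: μ = 4π²r³/T² = 5.98399×10^6 km³/s².
Transfer-ellipse semi-major axis a_t = (r₁ + r₂)/2 = (75560 + 4.933×10^5)/2 = 2.8443×10^5 km.
At r₁ the circular-orbit speed is v₁ = √(μ/r₁) = 8.899172 km/s.
Transfer-orbit speed at r₁ (vis-viva): v_p = √[μ(2/r₁ − 1/a_t)] = 11.71973 km/s.
First burn Δv₁ = |v_p − v₁| = 2.8206 km/s.
At r₂, v₂ = √(μ/r₂) = 3.4829 km/s.
Transfer-orbit speed at r₂: v_a = √[μ(2/r₂ − 1/a_t)] = 1.7951 km/s.
Second burn Δv₂ = |v₂ − v_a| = 1.6878 km/s.
Total Δv = Δv₁ + Δv₂ = 4.508 km/s.

Δv = 4508 m/s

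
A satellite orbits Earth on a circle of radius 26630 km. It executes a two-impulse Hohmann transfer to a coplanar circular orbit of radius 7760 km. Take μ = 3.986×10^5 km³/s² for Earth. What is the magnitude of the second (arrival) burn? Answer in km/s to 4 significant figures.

Δv₂ = 1.752 km/s

The Hohmann ellipse has a_t = (r₁ + r₂)/2 = 17195 km.
Circular speed at r = 7760 km: v_c = √(μ/r) = 7.167 km/s.
Transfer-orbit speed at the same r (vis-viva, a = a_t): v_t = √[μ(2/r − 1/a_t)] = 8.919 km/s.
Δv₂ = |v_t − v_c| = |8.919 − 7.167| = 1.752 km/s.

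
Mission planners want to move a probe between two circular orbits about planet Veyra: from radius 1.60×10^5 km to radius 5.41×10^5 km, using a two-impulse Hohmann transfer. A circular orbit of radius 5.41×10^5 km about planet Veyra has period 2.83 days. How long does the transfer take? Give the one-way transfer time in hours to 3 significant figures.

From Kepler's third law T² = 4π²r³/μ at r = 5.41×10^5 km, T = 2.83 days = 2.83 × 86400 s = 2.44512×10^5 s: μ = 4π²r³/T² = 1.04557×10^8 km³/s².
The Hohmann ellipse has a_t = (r₁ + r₂)/2 = 3.505×10^5 km.
Half the transfer-orbit period gives t = π√(a_t³/μ) = 63750 s.
Converting: 63750 s ÷ 3600 s/hour = 17.7 hours.

t = 17.7 hours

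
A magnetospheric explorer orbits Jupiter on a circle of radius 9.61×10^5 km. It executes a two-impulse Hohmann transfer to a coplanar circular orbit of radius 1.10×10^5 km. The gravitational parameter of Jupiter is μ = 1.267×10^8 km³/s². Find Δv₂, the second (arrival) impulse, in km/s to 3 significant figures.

Transfer-ellipse semi-major axis a_t = (r₁ + r₂)/2 = (9.610×10^5 + 1.100×10^5)/2 = 5.355×10^5 km.
On the circular orbit at r = 1.100×10^5 km, v_c = √(μ/r) = 33.938 km/s.
Transfer-orbit speed at the same r (vis-viva, a = a_t): v_t = √[μ(2/r − 1/a_t)] = 45.465 km/s.
Δv₂ = |v_t − v_c| = |45.465 − 33.938| = 11.53 km/s.

Δv₂ = 11.5 km/s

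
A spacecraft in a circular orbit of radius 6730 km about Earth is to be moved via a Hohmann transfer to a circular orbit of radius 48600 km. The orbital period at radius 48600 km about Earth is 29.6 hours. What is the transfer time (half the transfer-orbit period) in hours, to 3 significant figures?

t = 6.36 hours

From Kepler's third law T² = 4π²r³/μ at r = 48600 km, T = 29.6 hours = 29.6 × 3600 s = 1.0656×10^5 s: μ = 4π²r³/T² = 3.99099×10^5 km³/s².
Semi-major axis of the transfer orbit: a_t = (6730 + 48600)/2 = 27665 km.
Half the transfer-orbit period gives t = π√(a_t³/μ) = 22880 s.
Converting: 22880 s ÷ 3600 s/hour = 6.36 hours.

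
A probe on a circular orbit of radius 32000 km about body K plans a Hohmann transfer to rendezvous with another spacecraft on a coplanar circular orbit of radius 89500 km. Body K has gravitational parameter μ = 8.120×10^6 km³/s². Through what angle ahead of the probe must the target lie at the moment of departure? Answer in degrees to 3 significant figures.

Semi-major axis of the transfer orbit: a_t = (32000 + 89500)/2 = 60750 km.
Transfer time t = π√(a_t³/μ) = 16510 s.
The target's mean motion on its circular orbit is ω₂ = √(μ/r₂³) = 1.064×10^-4 rad/s.
Angle swept by the target during transfer: ω₂·t = 1.757 rad = 100.7°.
Arrival is 180° from departure on the ellipse, so φ = 180° − 100.7° = 79.3°.

φ = 79.3°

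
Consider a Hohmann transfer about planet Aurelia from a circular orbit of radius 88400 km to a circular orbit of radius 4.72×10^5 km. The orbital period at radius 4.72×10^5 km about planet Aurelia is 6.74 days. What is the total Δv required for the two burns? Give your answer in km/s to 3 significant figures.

From Kepler's third law T² = 4π²r³/μ at r = 4.72×10^5 km, T = 6.74 days = 6.74 × 86400 s = 5.82336×10^5 s: μ = 4π²r³/T² = 1.22416×10^7 km³/s².
The Hohmann ellipse has a_t = (r₁ + r₂)/2 = 2.802×10^5 km.
At r₁ the circular-orbit speed is v₁ = √(μ/r₁) = 11.7677 km/s.
On the transfer ellipse at r₁, v² = μ(2/r − 1/a) gives v_p = √[μ(2/r₁ − 1/a_t)] = 15.2732 km/s.
First burn Δv₁ = |v_p − v₁| = 3.5055 km/s.
At r₂, v₂ = √(μ/r₂) = 5.0927 km/s.
Transfer-orbit speed at r₂: v_a = √[μ(2/r₂ − 1/a_t)] = 2.8605 km/s.
Second burn Δv₂ = |v₂ − v_a| = 2.2322 km/s.
Total Δv = Δv₁ + Δv₂ = 5.738 km/s.

Δv = 5.74 km/s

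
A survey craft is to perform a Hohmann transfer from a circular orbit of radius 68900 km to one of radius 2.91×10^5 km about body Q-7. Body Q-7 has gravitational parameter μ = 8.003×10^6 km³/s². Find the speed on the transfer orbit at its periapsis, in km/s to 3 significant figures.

The Hohmann ellipse has a_t = (r₁ + r₂)/2 = 1.7995×10^5 km.
At periapsis, r = 68900 km.
Vis-viva: v = √[μ(2/r − 1/a_t)] = √[8.003×10^6 × (2/68900 − 1/1.7995×10^5)] = 13.71 km/s.

v = 13.7 km/s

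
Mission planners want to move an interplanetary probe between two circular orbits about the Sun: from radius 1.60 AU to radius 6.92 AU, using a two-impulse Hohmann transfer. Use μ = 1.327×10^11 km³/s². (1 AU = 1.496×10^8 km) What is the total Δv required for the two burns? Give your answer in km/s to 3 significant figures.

In km: r₁ = 1.60 × 1.496×10^8 = 2.3936×10^8 km; r₂ = 6.92 × 1.496×10^8 = 1.035232×10^9 km.
Semi-major axis of the transfer orbit: a_t = (2.3936×10^8 + 1.035232×10^9)/2 = 6.37296×10^8 km.
At r₁ the circular-orbit speed is v₁ = √(μ/r₁) = 23.5456 km/s.
On the transfer ellipse at r₁, v² = μ(2/r − 1/a) gives v_p = √[μ(2/r₁ − 1/a_t)] = 30.0094 km/s.
First burn Δv₁ = |v_p − v₁| = 6.464 km/s.
At r₂, v₂ = √(μ/r₂) = 11.322 km/s.
Transfer-orbit speed at r₂: v_a = √[μ(2/r₂ − 1/a_t)] = 6.9386 km/s.
Second burn Δv₂ = |v₂ − v_a| = 4.383 km/s.
Δv = Δv₁ + Δv₂ = 6.464 + 4.383 = 10.85 km/s.

Δv = 10.8 km/s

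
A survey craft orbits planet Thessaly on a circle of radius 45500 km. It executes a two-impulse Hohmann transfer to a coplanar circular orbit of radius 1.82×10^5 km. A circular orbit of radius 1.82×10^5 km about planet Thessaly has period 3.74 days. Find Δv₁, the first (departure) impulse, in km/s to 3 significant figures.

From Kepler's third law T² = 4π²r³/μ at r = 1.82×10^5 km, T = 3.74 days = 3.74 × 86400 s = 3.23136×10^5 s: μ = 4π²r³/T² = 2.27931×10^6 km³/s².
Transfer-ellipse semi-major axis a_t = (r₁ + r₂)/2 = (45500 + 1.820×10^5)/2 = 1.1375×10^5 km.
Circular speed at r = 45500 km: v_c = √(μ/r) = 7.078 km/s.
Vis-viva on the transfer ellipse at r = 45500 km gives v_t = √[μ(2/r − 1/a_t)] = 8.953 km/s.
Δv₁ = |v_t − v_c| = |8.953 − 7.078| = 1.875 km/s.

Δv₁ = 1.87 km/s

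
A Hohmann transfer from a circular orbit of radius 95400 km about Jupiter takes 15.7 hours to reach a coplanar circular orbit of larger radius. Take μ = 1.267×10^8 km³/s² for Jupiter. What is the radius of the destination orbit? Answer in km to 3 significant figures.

r₂ = 5.94×10^5 km

Transfer time t = 15.7 hours = 56520 s, and t = π√(a_t³/μ).
So a_t = (μ t²/π²)^(1/3) = (1.267×10^8 × (56520)² / π²)^(1/3) = 3.4485×10^5 km.
Since a_t = (r₁ + r₂)/2, r₂ = 2a_t − r₁ = 2×3.4485×10^5 − 95400 = 5.943×10^5 km.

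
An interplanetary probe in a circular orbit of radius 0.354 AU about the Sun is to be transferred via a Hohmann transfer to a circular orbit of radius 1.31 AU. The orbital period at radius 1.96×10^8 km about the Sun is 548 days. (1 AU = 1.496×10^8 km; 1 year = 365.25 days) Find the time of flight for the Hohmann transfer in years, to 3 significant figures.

t = 0.380 years

From Kepler's third law T² = 4π²r³/μ at r = 1.96×10^8 km, T = 548 days = 548 × 86400 s = 4.73472×10^7 s: μ = 4π²r³/T² = 1.32599×10^11 km³/s².
In km: r₁ = 0.354 × 1.496×10^8 = 5.29584×10^7 km; r₂ = 1.31 × 1.496×10^8 = 1.95976×10^8 km.
Semi-major axis of the transfer orbit: a_t = (5.29584×10^7 + 1.95976×10^8)/2 = 1.244672×10^8 km.
By Kepler's third law the transfer-orbit period is T = 2π√(a_t³/μ), so t = T/2 = 1.198×10^7 s.
Converting: 1.198×10^7 s ÷ 3.15576×10^7 s/year (365.25 × 86400) = 0.380 years.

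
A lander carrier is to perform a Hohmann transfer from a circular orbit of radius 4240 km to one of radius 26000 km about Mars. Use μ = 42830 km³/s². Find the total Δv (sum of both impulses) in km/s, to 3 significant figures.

Transfer-ellipse semi-major axis a_t = (r₁ + r₂)/2 = (4240 + 26000)/2 = 15120 km.
At r₁ the circular-orbit speed is v₁ = √(μ/r₁) = 3.1783 km/s.
Transfer-orbit speed at r₁ (v² = μ(2/r − 1/a)): v_p = √[μ(2/r₁ − 1/a_t)] = 4.1678 km/s.
First burn Δv₁ = |v_p − v₁| = 0.9895 km/s.
At r₂, v₂ = √(μ/r₂) = 1.2835 km/s.
Transfer-orbit speed at r₂: v_a = √[μ(2/r₂ − 1/a_t)] = 0.67966 km/s.
Second burn Δv₂ = |v₂ − v_a| = 0.6038 km/s.
Δv = Δv₁ + Δv₂ = 0.9895 + 0.6038 = 1.593 km/s.

Δv = 1.59 km/s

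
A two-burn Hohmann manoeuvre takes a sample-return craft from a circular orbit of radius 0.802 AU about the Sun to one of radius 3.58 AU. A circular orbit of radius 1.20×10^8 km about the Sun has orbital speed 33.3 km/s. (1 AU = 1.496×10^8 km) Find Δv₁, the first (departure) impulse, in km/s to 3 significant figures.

Δv₁ = 9.27 km/s

From the circular-orbit relation v² = μ/r at r = 1.20×10^8 km: μ = v²r = (33.3)² × 1.20×10^8 = 1.33067×10^11 km³/s².
In km: r₁ = 0.802 × 1.496×10^8 = 1.199792×10^8 km; r₂ = 3.58 × 1.496×10^8 = 5.35568×10^8 km.
Transfer-ellipse semi-major axis a_t = (r₁ + r₂)/2 = (1.199792×10^8 + 5.35568×10^8)/2 = 3.277736×10^8 km.
Circular speed at r = 1.199792×10^8 km: v_c = √(μ/r) = 33.303 km/s.
Vis-viva on the transfer ellipse at r = 1.199792×10^8 km gives v_t = √[μ(2/r − 1/a_t)] = 42.570 km/s.
Δv₁ = |v_t − v_c| = |42.570 − 33.303| = 9.267 km/s.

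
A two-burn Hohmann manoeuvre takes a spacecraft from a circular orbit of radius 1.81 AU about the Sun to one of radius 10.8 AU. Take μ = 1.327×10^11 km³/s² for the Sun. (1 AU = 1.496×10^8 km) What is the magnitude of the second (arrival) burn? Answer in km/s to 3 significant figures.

In km: r₁ = 1.81 × 1.496×10^8 = 2.70776×10^8 km; r₂ = 10.8 × 1.496×10^8 = 1.61568×10^9 km.
Semi-major axis of the transfer orbit: a_t = (2.70776×10^8 + 1.61568×10^9)/2 = 9.43228×10^8 km.
Circular speed at r = 1.61568×10^9 km: v_c = √(μ/r) = 9.063 km/s.
Transfer-orbit speed at the same r (vis-viva, a = a_t): v_t = √[μ(2/r − 1/a_t)] = 4.856 km/s.
Δv₂ = |v_t − v_c| = |4.856 − 9.063| = 4.207 km/s.

Δv₂ = 4.21 km/s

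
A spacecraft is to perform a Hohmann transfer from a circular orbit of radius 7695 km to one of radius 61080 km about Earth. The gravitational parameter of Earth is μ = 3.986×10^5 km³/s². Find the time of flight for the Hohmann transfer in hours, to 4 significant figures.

t = 8.814 hours

Transfer-ellipse semi-major axis a_t = (r₁ + r₂)/2 = (7695 + 61080)/2 = 34387.5 km.
By Kepler's third law the transfer-orbit period is T = 2π√(a_t³/μ), so t = T/2 = 31730 s.
Converting: 31730 s ÷ 3600 s/hour = 8.814 hours.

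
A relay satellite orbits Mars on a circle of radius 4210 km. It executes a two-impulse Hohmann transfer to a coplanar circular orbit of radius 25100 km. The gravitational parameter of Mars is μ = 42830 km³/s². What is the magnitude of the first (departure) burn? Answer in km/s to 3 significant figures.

Transfer-ellipse semi-major axis a_t = (r₁ + r₂)/2 = (4210 + 25100)/2 = 14655 km.
On the circular orbit at r = 4210 km, v_c = √(μ/r) = 3.18958 km/s.
Vis-viva on the transfer ellipse at r = 4210 km gives v_t = √[μ(2/r − 1/a_t)] = 4.17424 km/s.
Δv₁ = |v_t − v_c| = |4.17424 − 3.18958| = 0.9847 km/s.

Δv₁ = 0.985 km/s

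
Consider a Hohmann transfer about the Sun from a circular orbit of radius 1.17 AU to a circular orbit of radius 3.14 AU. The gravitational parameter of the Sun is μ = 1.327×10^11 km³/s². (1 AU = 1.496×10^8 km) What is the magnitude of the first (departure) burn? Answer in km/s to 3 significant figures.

In km: r₁ = 1.17 × 1.496×10^8 = 1.75032×10^8 km; r₂ = 3.14 × 1.496×10^8 = 4.69744×10^8 km.
Transfer-ellipse semi-major axis a_t = (r₁ + r₂)/2 = (1.75032×10^8 + 4.69744×10^8)/2 = 3.22388×10^8 km.
Circular speed at r = 1.75032×10^8 km: v_c = √(μ/r) = 27.5345 km/s.
Transfer-orbit speed at the same r (vis-viva, a = a_t): v_t = √[μ(2/r − 1/a_t)] = 33.2367 km/s.
Δv₁ = |v_t − v_c| = |33.2367 − 27.5345| = 5.702 km/s.

Δv₁ = 5.70 km/s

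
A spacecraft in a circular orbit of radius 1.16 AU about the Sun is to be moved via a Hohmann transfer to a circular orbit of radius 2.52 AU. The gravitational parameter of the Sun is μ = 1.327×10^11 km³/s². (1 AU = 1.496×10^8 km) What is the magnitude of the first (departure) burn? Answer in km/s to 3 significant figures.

In km: r₁ = 1.16 × 1.496×10^8 = 1.73536×10^8 km; r₂ = 2.52 × 1.496×10^8 = 3.76992×10^8 km.
Semi-major axis of the transfer orbit: a_t = (1.73536×10^8 + 3.76992×10^8)/2 = 2.75264×10^8 km.
Circular speed at r = 1.73536×10^8 km: v_c = √(μ/r) = 27.653 km/s.
Transfer-orbit speed at the same r (vis-viva, a = a_t): v_t = √[μ(2/r − 1/a_t)] = 32.362 km/s.
Δv₁ = |v_t − v_c| = |32.362 − 27.653| = 4.709 km/s.

Δv₁ = 4.71 km/s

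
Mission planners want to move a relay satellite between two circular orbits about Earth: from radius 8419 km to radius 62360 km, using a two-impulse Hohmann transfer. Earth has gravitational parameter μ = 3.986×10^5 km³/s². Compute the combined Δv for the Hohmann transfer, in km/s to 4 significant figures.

Δv = 3.548 km/s

The Hohmann ellipse has a_t = (r₁ + r₂)/2 = 35389.5 km.
At r₁ the circular-orbit speed is v₁ = √(μ/r₁) = 6.881 km/s.
Transfer-orbit speed at r₁ (vis-viva equation): v_p = √[μ(2/r₁ − 1/a_t)] = 9.134 km/s.
First burn Δv₁ = |v_p − v₁| = 2.253 km/s.
Circular speed at r₂: v₂ = √(μ/r₂) = 2.528 km/s.
Transfer-orbit speed at r₂: v_a = √[μ(2/r₂ − 1/a_t)] = 1.233 km/s.
Second burn Δv₂ = |v₂ − v_a| = 1.295 km/s.
Total Δv = Δv₁ + Δv₂ = 3.548 km/s.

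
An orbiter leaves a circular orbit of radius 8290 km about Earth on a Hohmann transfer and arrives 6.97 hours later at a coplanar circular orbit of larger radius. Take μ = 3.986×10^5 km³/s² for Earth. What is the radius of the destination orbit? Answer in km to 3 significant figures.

r₂ = 50500 km

Transfer time t = 6.97 hours = 25092 s, and t = π√(a_t³/μ).
So a_t = (μ t²/π²)^(1/3) = (3.986×10^5 × (25092)² / π²)^(1/3) = 29406 km.
Since a_t = (r₁ + r₂)/2, r₂ = 2a_t − r₁ = 2×29406 − 8290 = 50522 km.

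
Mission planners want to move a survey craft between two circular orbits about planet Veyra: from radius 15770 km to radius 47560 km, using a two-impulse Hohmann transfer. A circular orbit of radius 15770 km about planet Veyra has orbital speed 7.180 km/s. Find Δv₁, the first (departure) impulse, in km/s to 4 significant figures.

From the circular-orbit relation v² = μ/r at r = 15770 km: μ = v²r = (7.180)² × 15770 = 8.12981×10^5 km³/s².
Semi-major axis of the transfer orbit: a_t = (15770 + 47560)/2 = 31665 km.
Circular speed at r = 15770 km: v_c = √(μ/r) = 7.180 km/s.
Vis-viva on the transfer ellipse at r = 15770 km gives v_t = √[μ(2/r − 1/a_t)] = 8.799 km/s.
Δv₁ = |v_t − v_c| = |8.799 − 7.180| = 1.619 km/s.

Δv₁ = 1.619 km/s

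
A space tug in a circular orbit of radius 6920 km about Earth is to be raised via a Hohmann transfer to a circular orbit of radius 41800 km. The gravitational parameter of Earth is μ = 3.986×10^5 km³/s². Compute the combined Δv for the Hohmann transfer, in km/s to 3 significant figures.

Transfer-ellipse semi-major axis a_t = (r₁ + r₂)/2 = (6920 + 41800)/2 = 24360 km.
Circular speed at r₁: v₁ = √(μ/r₁) = √(3.986×10^5/6920) = 7.590 km/s.
Transfer-orbit speed at r₁ (v² = μ(2/r − 1/a)): v_p = √[μ(2/r₁ − 1/a_t)] = 9.942 km/s.
First burn Δv₁ = |v_p − v₁| = 2.352 km/s.
At r₂, v₂ = √(μ/r₂) = 3.088 km/s.
Transfer-orbit speed at r₂: v_a = √[μ(2/r₂ − 1/a_t)] = 1.646 km/s.
Second burn Δv₂ = |v₂ − v_a| = 1.442 km/s.
Total Δv = Δv₁ + Δv₂ = 3.794 km/s.

Δv = 3.79 km/s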